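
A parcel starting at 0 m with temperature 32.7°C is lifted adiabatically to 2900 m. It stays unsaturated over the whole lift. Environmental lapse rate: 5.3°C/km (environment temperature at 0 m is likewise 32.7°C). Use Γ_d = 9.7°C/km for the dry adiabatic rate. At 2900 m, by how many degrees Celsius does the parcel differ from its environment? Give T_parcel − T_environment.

Parcel:
  0–2900 m, dry: Δz = 2.9 km ⇒ ΔT = -28.13°C; T = 4.57°C
Environment:
  0–2900 m, environment: Δz = 2.9 km ⇒ ΔT = -15.37°C; T = 17.33°C
T_parcel − T_env = 4.57 − 17.33 = -12.76°C

-12.76°C (parcel cooler than environment)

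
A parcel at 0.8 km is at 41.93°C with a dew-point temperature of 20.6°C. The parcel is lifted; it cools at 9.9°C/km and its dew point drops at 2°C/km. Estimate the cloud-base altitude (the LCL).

T and T_d converge at 9.9 − 2 = 7.9°C per km
Height above start = (41.93 − 20.6) / 7.9 = 2.7 km
LCL altitude = 800 m + 2700 m = 3500 m

3.5 km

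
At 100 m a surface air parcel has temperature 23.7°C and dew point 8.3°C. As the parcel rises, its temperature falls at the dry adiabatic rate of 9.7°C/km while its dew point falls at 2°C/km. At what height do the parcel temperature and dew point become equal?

T and T_d converge at 9.7 − 2 = 7.7°C per km
Height above start = (23.7 − 8.3) / 7.7 = 2 km
LCL altitude = 100 m + 2000 m = 2100 m

2100 m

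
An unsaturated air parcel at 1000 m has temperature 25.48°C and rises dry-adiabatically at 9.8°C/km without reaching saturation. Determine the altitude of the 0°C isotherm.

3600 m

Height above start = (25.48 − 0) / 9.8 = 2.6 km
Altitude = 1000 m + 2600 m = 3600 m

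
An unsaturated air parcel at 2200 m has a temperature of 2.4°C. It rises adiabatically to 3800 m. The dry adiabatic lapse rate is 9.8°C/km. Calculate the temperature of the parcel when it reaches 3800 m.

From 2200 m to 3800 m (dry adiabatic): cools by 9.8 × 1.6 = 15.68°C, giving -13.28°C.

-13.28°C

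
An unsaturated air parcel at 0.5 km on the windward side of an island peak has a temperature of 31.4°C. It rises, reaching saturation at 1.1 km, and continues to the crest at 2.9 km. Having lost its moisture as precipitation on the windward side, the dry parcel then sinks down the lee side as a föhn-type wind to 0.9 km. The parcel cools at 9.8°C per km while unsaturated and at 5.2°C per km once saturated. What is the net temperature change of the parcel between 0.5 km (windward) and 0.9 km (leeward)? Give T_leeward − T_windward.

Dry to 1100 m: -9.8 × 0.6 km = -5.88°C, so T = 25.52°C.
Saturated to 2900 m: -5.2 × 1.8 km = -9.36°C, so T = 16.16°C.
Dry descent to 900 m: +9.8 × 2 km = +19.6°C, so T = 35.76°C.
Net change vs windward start: 35.76 − 31.4 = +4.36°C

+4.36°C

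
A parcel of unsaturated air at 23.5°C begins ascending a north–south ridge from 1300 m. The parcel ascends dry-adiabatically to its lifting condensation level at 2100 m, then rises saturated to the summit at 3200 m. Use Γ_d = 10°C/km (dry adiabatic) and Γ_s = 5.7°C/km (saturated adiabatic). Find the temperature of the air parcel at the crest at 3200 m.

Dry to 2100 m: -10 × 0.8 km = -8°C, so T = 15.5°C.
Saturated to 3200 m: -5.7 × 1.1 km = -6.27°C, so T = 9.23°C.

9.23°C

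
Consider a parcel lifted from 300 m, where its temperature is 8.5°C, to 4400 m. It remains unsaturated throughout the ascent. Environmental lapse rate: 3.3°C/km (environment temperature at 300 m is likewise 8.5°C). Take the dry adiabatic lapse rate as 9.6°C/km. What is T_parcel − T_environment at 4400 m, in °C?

-25.83°C (parcel cooler than environment)

Parcel:
  300–4400 m, dry: Δz = 4.1 km ⇒ ΔT = -39.36°C; T = -30.86°C
Environment:
  300–4400 m, environment: Δz = 4.1 km ⇒ ΔT = -13.53°C; T = -5.03°C
T_parcel − T_env = -30.86 − (-5.03) = -25.83°C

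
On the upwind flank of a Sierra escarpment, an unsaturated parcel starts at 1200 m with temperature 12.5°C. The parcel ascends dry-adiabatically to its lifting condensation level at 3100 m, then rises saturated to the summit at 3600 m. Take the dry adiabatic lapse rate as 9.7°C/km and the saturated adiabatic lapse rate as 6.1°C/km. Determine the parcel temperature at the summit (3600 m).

Dry to 3100 m: -9.7 × 1.9 km = -18.43°C, so T = -5.93°C.
Saturated to 3600 m: -6.1 × 0.5 km = -3.05°C, so T = -8.98°C.

-8.98°C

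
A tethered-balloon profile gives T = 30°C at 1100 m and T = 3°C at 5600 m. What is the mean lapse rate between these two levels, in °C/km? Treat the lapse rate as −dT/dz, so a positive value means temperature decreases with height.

6°C/km

Γ = −ΔT/Δz = (30 − 3) / (5600 − 1100) m
  = 27°C / 4.5 km = 6°C/km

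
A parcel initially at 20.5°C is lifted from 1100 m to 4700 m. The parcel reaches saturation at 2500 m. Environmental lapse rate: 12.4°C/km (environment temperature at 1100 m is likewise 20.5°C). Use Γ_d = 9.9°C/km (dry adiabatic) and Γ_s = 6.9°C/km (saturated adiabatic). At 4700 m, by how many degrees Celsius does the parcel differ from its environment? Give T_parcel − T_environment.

+15.6°C (parcel warmer than environment)

Parcel:
  1100 → 2500 m (dry, 9.9°C/km): ΔT = -9.9 × 1.4 = -13.86°C → T = 6.64°C
  2500 → 4700 m (saturated, 6.9°C/km): ΔT = -6.9 × 2.2 = -15.18°C → T = -8.54°C
Environment:
  1100 → 4700 m (environment, 12.4°C/km): ΔT = -12.4 × 3.6 = -44.64°C → T = -24.14°C
T_parcel − T_env = -8.54 − (-24.14) = +15.6°C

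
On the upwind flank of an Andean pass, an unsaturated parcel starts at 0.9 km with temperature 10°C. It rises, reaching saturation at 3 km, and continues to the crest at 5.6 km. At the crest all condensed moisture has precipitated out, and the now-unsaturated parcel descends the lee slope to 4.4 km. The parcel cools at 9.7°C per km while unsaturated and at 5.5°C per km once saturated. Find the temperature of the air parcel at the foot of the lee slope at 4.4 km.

From 900 m to 3000 m (dry): cools by 9.7 × 2.1 = 20.37°C, giving -10.37°C.
From 3000 m to 5600 m (saturated): cools by 5.5 × 2.6 = 14.3°C, giving -24.67°C.
From 5600 m to 4400 m (dry descent): warms by 9.7 × 1.2 = 11.64°C, giving -13.03°C.

-13.03°C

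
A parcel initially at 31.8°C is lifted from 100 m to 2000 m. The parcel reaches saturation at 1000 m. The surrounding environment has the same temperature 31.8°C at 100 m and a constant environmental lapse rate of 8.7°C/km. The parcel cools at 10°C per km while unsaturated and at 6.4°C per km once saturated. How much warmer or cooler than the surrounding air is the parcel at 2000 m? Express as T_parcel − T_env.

Parcel:
  100 → 1000 m (dry, 10°C/km): ΔT = -10 × 0.9 = -9°C → T = 22.8°C
  1000 → 2000 m (saturated, 6.4°C/km): ΔT = -6.4 × 1 = -6.4°C → T = 16.4°C
Environment:
  100 → 2000 m (environment, 8.7°C/km): ΔT = -8.7 × 1.9 = -16.53°C → T = 15.27°C
T_parcel − T_env = 16.4 − 15.27 = +1.13°C

+1.13°C (parcel warmer than environment)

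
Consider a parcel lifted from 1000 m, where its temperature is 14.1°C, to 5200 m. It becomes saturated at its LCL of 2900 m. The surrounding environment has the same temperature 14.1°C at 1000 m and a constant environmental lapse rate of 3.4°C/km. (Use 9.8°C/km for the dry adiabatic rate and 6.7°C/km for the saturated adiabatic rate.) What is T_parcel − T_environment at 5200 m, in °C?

Parcel:
  Dry to 2900 m: -9.8 × 1.9 km = -18.62°C, so T = -4.52°C.
  Saturated to 5200 m: -6.7 × 2.3 km = -15.41°C, so T = -19.93°C.
Environment:
  Environment to 5200 m: -3.4 × 4.2 km = -14.28°C, so T = -0.18°C.
T_parcel − T_env = -19.93 − (-0.18) = -19.75°C

-19.75°C (parcel cooler than environment)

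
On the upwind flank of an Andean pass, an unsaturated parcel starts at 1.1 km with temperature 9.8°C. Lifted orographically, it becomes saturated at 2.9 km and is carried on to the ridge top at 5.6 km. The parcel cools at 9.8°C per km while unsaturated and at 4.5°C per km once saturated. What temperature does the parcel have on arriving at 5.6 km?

-19.99°C

1100–2900 m, dry: Δz = 1.8 km ⇒ ΔT = -17.64°C; T = -7.84°C
2900–5600 m, saturated: Δz = 2.7 km ⇒ ΔT = -12.15°C; T = -19.99°C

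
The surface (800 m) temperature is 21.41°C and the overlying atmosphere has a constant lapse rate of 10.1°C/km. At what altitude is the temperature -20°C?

Height above start = (21.41 − (-20)) / 10.1 = 4.1 km
Altitude = 800 m + 4100 m = 4900 m

4900 m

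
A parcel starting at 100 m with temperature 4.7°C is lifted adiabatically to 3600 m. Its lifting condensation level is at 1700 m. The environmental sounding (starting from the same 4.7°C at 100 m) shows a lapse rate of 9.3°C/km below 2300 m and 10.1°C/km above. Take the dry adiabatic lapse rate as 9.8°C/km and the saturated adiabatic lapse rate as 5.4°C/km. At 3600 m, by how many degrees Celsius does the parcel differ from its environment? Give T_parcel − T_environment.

Parcel:
  Dry to 1700 m: -9.8 × 1.6 km = -15.68°C, so T = -10.98°C.
  Saturated to 3600 m: -5.4 × 1.9 km = -10.26°C, so T = -21.24°C.
Environment:
  Environment, lower layer to 2300 m: -9.3 × 2.2 km = -20.46°C, so T = -15.76°C.
  Environment, upper layer to 3600 m: -10.1 × 1.3 km = -13.13°C, so T = -28.89°C.
T_parcel − T_env = -21.24 − (-28.89) = +7.65°C

+7.65°C (parcel warmer than environment)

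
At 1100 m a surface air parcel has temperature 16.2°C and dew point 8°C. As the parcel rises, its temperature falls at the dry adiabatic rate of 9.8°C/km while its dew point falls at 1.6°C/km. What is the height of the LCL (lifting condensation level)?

T and T_d converge at 9.8 − 1.6 = 8.2°C per km
Height above start = (16.2 − 8) / 8.2 = 1 km
LCL altitude = 1100 m + 1000 m = 2100 m

2100 m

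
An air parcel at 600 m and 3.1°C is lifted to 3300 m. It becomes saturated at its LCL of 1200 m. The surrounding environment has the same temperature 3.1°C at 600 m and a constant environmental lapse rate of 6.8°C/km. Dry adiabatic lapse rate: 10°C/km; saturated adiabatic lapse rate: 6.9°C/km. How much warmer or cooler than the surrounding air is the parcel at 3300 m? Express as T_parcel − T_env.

-2.13°C (parcel cooler than environment)

Parcel:
  600–1200 m, dry: Δz = 0.6 km ⇒ ΔT = -6°C; T = -2.9°C
  1200–3300 m, saturated: Δz = 2.1 km ⇒ ΔT = -14.49°C; T = -17.39°C
Environment:
  600–3300 m, environment: Δz = 2.7 km ⇒ ΔT = -18.36°C; T = -15.26°C
T_parcel − T_env = -17.39 − (-15.26) = -2.13°C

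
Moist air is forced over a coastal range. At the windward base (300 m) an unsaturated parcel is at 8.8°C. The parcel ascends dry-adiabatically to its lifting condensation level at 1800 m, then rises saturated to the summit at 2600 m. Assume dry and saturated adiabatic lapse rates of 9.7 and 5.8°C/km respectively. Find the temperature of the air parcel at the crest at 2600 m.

-10.39°C

300–1800 m, dry: Δz = 1.5 km ⇒ ΔT = -14.55°C; T = -5.75°C
1800–2600 m, saturated: Δz = 0.8 km ⇒ ΔT = -4.64°C; T = -10.39°C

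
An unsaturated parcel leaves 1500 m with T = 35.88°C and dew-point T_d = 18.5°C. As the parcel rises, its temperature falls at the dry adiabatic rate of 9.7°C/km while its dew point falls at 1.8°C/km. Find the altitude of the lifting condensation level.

T and T_d converge at 9.7 − 1.8 = 7.9°C per km
Height above start = (35.88 − 18.5) / 7.9 = 2.2 km
LCL altitude = 1500 m + 2200 m = 3700 m

3700 m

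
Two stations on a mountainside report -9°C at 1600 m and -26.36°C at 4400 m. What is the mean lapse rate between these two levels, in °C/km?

6.2°C/km

Γ = −ΔT/Δz = (-9 − (-26.36)) / (4400 − 1600) m
  = 17.36°C / 2.8 km = 6.2°C/km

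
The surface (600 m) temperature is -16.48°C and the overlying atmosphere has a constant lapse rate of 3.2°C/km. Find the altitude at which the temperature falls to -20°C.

Height above start = (-16.48 − (-20)) / 3.2 = 1.1 km
Altitude = 600 m + 1100 m = 1700 m

1700 m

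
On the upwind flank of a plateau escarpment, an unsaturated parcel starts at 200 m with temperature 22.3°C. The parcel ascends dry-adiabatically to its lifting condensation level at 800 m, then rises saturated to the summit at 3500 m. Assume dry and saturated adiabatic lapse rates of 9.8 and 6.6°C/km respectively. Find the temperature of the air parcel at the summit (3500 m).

200–800 m, dry: Δz = 0.6 km ⇒ ΔT = -5.88°C; T = 16.42°C
800–3500 m, saturated: Δz = 2.7 km ⇒ ΔT = -17.82°C; T = -1.4°C

-1.4°C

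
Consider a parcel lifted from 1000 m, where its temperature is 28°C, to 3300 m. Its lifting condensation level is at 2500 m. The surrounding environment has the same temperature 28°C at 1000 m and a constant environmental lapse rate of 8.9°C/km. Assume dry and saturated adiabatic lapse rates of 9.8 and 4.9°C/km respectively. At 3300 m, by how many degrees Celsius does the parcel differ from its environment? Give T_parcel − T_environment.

+1.85°C (parcel warmer than environment)

Parcel:
  1000–2500 m, dry: Δz = 1.5 km ⇒ ΔT = -14.7°C; T = 13.3°C
  2500–3300 m, saturated: Δz = 0.8 km ⇒ ΔT = -3.92°C; T = 9.38°C
Environment:
  1000–3300 m, environment: Δz = 2.3 km ⇒ ΔT = -20.47°C; T = 7.53°C
T_parcel − T_env = 9.38 − 7.53 = +1.85°C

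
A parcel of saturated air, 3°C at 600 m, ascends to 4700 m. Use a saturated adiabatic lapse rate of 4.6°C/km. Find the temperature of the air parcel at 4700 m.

-15.86°C

Saturated adiabatic to 4700 m: -4.6 × 4.1 km = -18.86°C, so T = -15.86°C.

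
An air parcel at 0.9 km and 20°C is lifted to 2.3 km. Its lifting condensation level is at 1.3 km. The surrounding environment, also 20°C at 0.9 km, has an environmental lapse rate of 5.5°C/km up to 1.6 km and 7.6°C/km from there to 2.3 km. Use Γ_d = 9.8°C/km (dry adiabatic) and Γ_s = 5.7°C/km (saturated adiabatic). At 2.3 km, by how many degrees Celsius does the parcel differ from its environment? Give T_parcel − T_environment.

-0.45°C (parcel cooler than environment)

Parcel:
  900–1300 m, dry: Δz = 0.4 km ⇒ ΔT = -3.92°C; T = 16.08°C
  1300–2300 m, saturated: Δz = 1 km ⇒ ΔT = -5.7°C; T = 10.38°C
Environment:
  900–1600 m, environment, lower layer: Δz = 0.7 km ⇒ ΔT = -3.85°C; T = 16.15°C
  1600–2300 m, environment, upper layer: Δz = 0.7 km ⇒ ΔT = -5.32°C; T = 10.83°C
T_parcel − T_env = 10.38 − 10.83 = -0.45°C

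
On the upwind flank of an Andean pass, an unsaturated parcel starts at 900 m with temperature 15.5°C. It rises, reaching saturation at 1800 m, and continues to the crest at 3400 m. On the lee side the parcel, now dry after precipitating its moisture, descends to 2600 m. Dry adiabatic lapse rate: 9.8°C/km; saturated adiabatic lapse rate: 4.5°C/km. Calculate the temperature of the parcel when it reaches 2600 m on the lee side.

7.32°C

900 → 1800 m (dry, 9.8°C/km): ΔT = -9.8 × 0.9 = -8.82°C → T = 6.68°C
1800 → 3400 m (saturated, 4.5°C/km): ΔT = -4.5 × 1.6 = -7.2°C → T = -0.52°C
3400 → 2600 m (dry descent, 9.8°C/km): ΔT = +9.8 × 0.8 = +7.84°C → T = 7.32°C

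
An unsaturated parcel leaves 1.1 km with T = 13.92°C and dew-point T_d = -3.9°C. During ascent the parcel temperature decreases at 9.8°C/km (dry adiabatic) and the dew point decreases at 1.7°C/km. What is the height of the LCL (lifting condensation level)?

T and T_d converge at 9.8 − 1.7 = 8.1°C per km
Height above start = (13.92 − (-3.9)) / 8.1 = 2.2 km
LCL altitude = 1100 m + 2200 m = 3300 m

3.3 km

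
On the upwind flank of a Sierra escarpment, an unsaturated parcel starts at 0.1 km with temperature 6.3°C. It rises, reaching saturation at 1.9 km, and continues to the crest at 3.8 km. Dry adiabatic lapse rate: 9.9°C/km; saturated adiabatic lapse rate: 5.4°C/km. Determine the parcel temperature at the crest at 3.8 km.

100–1900 m, dry: Δz = 1.8 km ⇒ ΔT = -17.82°C; T = -11.52°C
1900–3800 m, saturated: Δz = 1.9 km ⇒ ΔT = -10.26°C; T = -21.78°C

-21.78°C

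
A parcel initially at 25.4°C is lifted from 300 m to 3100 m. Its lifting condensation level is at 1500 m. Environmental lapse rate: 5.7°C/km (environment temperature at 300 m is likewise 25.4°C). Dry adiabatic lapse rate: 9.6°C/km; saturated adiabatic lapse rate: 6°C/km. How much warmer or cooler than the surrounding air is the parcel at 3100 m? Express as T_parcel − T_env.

-5.16°C (parcel cooler than environment)

Parcel:
  From 300 m to 1500 m (dry): cools by 9.6 × 1.2 = 11.52°C, giving 13.88°C.
  From 1500 m to 3100 m (saturated): cools by 6 × 1.6 = 9.6°C, giving 4.28°C.
Environment:
  From 300 m to 3100 m (environment): cools by 5.7 × 2.8 = 15.96°C, giving 9.44°C.
T_parcel − T_env = 4.28 − 9.44 = -5.16°C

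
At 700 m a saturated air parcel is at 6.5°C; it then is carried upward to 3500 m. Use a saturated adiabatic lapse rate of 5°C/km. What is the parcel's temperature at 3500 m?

-7.5°C

700–3500 m, saturated adiabatic: Δz = 2.8 km ⇒ ΔT = -14°C; T = -7.5°C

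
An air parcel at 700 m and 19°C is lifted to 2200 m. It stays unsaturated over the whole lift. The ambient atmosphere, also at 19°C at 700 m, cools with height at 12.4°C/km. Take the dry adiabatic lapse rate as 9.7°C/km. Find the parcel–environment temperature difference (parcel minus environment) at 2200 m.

+4.05°C (parcel warmer than environment)

Parcel:
  700–2200 m, dry: Δz = 1.5 km ⇒ ΔT = -14.55°C; T = 4.45°C
Environment:
  700–2200 m, environment: Δz = 1.5 km ⇒ ΔT = -18.6°C; T = 0.4°C
T_parcel − T_env = 4.45 − 0.4 = +4.05°C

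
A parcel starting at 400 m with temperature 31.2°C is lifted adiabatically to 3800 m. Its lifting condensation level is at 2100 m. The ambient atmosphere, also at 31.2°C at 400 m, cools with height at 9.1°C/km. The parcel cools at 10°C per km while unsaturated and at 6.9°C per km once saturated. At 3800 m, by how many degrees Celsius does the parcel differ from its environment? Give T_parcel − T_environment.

Parcel:
  400 → 2100 m (dry, 10°C/km): ΔT = -10 × 1.7 = -17°C → T = 14.2°C
  2100 → 3800 m (saturated, 6.9°C/km): ΔT = -6.9 × 1.7 = -11.73°C → T = 2.47°C
Environment:
  400 → 3800 m (environment, 9.1°C/km): ΔT = -9.1 × 3.4 = -30.94°C → T = 0.26°C
T_parcel − T_env = 2.47 − 0.26 = +2.21°C

+2.21°C (parcel warmer than environment)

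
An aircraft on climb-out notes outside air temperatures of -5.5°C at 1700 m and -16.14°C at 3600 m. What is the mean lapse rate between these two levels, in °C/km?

Γ = −ΔT/Δz = (-5.5 − (-16.14)) / (3600 − 1700) m
  = 10.64°C / 1.9 km = 5.6°C/km

5.6°C/km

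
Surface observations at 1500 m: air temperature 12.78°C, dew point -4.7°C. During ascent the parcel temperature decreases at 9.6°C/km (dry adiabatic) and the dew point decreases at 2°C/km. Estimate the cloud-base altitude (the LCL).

3800 m

T and T_d converge at 9.6 − 2 = 7.6°C per km
Height above start = (12.78 − (-4.7)) / 7.6 = 2.3 km
LCL altitude = 1500 m + 2300 m = 3800 m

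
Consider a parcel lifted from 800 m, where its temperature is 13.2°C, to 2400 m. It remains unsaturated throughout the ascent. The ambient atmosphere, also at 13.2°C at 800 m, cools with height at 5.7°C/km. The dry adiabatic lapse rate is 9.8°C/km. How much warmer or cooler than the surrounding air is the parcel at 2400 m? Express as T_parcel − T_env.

-6.56°C (parcel cooler than environment)

Parcel:
  800 → 2400 m (dry, 9.8°C/km): ΔT = -9.8 × 1.6 = -15.68°C → T = -2.48°C
Environment:
  800 → 2400 m (environment, 5.7°C/km): ΔT = -5.7 × 1.6 = -9.12°C → T = 4.08°C
T_parcel − T_env = -2.48 − 4.08 = -6.56°C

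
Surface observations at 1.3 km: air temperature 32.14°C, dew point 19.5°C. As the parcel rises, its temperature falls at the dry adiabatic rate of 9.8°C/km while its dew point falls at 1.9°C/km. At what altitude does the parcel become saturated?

2.9 km

T and T_d converge at 9.8 − 1.9 = 7.9°C per km
Height above start = (32.14 − 19.5) / 7.9 = 1.6 km
LCL altitude = 1300 m + 1600 m = 2900 m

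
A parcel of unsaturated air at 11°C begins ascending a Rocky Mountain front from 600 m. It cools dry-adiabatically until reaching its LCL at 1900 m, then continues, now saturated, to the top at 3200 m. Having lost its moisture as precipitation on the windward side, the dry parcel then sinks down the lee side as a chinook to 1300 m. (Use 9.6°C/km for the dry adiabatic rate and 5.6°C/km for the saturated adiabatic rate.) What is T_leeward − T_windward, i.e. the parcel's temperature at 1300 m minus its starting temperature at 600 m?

From 600 m to 1900 m (dry): cools by 9.6 × 1.3 = 12.48°C, giving -1.48°C.
From 1900 m to 3200 m (saturated): cools by 5.6 × 1.3 = 7.28°C, giving -8.76°C.
From 3200 m to 1300 m (dry descent): warms by 9.6 × 1.9 = 18.24°C, giving 9.48°C.
Net change vs windward start: 9.48 − 11 = -1.52°C

-1.52°C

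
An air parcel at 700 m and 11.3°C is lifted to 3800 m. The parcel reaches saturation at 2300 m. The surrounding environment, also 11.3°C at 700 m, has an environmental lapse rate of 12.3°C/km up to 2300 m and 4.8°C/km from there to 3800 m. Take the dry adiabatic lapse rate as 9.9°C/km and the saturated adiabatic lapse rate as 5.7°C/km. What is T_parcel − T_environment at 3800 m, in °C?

+2.49°C (parcel warmer than environment)

Parcel:
  700–2300 m, dry: Δz = 1.6 km ⇒ ΔT = -15.84°C; T = -4.54°C
  2300–3800 m, saturated: Δz = 1.5 km ⇒ ΔT = -8.55°C; T = -13.09°C
Environment:
  700–2300 m, environment, lower layer: Δz = 1.6 km ⇒ ΔT = -19.68°C; T = -8.38°C
  2300–3800 m, environment, upper layer: Δz = 1.5 km ⇒ ΔT = -7.2°C; T = -15.58°C
T_parcel − T_env = -13.09 − (-15.58) = +2.49°C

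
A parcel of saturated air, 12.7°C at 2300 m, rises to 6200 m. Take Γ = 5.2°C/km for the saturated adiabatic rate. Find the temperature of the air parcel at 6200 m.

-7.58°C

2300 → 6200 m (saturated adiabatic, 5.2°C/km): ΔT = -5.2 × 3.9 = -20.28°C → T = -7.58°C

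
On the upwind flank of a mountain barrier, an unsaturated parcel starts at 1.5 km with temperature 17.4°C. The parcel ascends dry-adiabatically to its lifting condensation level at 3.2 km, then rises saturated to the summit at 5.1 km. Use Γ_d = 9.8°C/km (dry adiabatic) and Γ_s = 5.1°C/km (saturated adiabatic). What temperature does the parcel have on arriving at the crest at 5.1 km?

1500 → 3200 m (dry, 9.8°C/km): ΔT = -9.8 × 1.7 = -16.66°C → T = 0.74°C
3200 → 5100 m (saturated, 5.1°C/km): ΔT = -5.1 × 1.9 = -9.69°C → T = -8.95°C

-8.95°C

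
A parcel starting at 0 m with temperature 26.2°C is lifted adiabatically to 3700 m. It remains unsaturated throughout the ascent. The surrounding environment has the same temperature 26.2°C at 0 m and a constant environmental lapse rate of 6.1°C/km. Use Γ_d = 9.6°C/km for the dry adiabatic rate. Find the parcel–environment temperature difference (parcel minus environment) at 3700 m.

Parcel:
  0 → 3700 m (dry, 9.6°C/km): ΔT = -9.6 × 3.7 = -35.52°C → T = -9.32°C
Environment:
  0 → 3700 m (environment, 6.1°C/km): ΔT = -6.1 × 3.7 = -22.57°C → T = 3.63°C
T_parcel − T_env = -9.32 − 3.63 = -12.95°C

-12.95°C (parcel cooler than environment)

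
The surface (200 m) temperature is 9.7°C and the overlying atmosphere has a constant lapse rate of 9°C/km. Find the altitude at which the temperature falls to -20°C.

3500 m

Height above start = (9.7 − (-20)) / 9 = 3.3 km
Altitude = 200 m + 3300 m = 3500 m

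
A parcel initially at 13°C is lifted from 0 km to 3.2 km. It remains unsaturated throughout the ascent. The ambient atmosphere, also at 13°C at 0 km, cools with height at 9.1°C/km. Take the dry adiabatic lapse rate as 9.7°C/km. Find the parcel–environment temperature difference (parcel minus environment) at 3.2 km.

-1.92°C (parcel cooler than environment)

Parcel:
  Dry to 3200 m: -9.7 × 3.2 km = -31.04°C, so T = -18.04°C.
Environment:
  Environment to 3200 m: -9.1 × 3.2 km = -29.12°C, so T = -16.12°C.
T_parcel − T_env = -18.04 − (-16.12) = -1.92°C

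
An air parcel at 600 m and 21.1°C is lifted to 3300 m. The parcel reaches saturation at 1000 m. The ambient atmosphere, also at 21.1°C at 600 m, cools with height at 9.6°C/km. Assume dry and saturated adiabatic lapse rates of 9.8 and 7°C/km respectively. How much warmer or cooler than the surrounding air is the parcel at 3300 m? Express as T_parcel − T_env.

+5.9°C (parcel warmer than environment)

Parcel:
  From 600 m to 1000 m (dry): cools by 9.8 × 0.4 = 3.92°C, giving 17.18°C.
  From 1000 m to 3300 m (saturated): cools by 7 × 2.3 = 16.1°C, giving 1.08°C.
Environment:
  From 600 m to 3300 m (environment): cools by 9.6 × 2.7 = 25.92°C, giving -4.82°C.
T_parcel − T_env = 1.08 − (-4.82) = +5.9°C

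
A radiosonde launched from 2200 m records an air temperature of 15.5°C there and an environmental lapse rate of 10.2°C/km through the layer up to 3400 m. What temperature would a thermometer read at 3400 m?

3.26°C

2200 → 3400 m (environmental, 10.2°C/km): ΔT = -10.2 × 1.2 = -12.24°C → T = 3.26°C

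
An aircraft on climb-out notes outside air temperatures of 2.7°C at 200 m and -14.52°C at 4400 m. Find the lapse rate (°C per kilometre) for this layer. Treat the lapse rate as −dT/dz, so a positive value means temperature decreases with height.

Γ = −ΔT/Δz = (2.7 − (-14.52)) / (4400 − 200) m
  = 17.22°C / 4.2 km = 4.1°C/km

4.1°C/km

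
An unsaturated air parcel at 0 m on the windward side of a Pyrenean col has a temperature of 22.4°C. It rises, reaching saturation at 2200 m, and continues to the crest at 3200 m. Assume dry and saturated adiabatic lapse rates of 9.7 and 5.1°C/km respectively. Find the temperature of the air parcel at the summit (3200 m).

0–2200 m, dry: Δz = 2.2 km ⇒ ΔT = -21.34°C; T = 1.06°C
2200–3200 m, saturated: Δz = 1 km ⇒ ΔT = -5.1°C; T = -4.04°C

-4.04°C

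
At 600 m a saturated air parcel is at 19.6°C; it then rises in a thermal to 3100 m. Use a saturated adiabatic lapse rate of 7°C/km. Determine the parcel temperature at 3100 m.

2.1°C

Saturated adiabatic to 3100 m: -7 × 2.5 km = -17.5°C, so T = 2.1°C.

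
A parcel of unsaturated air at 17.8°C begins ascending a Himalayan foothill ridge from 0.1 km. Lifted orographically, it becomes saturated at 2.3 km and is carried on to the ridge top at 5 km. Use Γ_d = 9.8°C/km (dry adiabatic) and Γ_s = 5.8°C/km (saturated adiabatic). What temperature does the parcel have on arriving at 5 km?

-19.42°C

Dry to 2300 m: -9.8 × 2.2 km = -21.56°C, so T = -3.76°C.
Saturated to 5000 m: -5.8 × 2.7 km = -15.66°C, so T = -19.42°C.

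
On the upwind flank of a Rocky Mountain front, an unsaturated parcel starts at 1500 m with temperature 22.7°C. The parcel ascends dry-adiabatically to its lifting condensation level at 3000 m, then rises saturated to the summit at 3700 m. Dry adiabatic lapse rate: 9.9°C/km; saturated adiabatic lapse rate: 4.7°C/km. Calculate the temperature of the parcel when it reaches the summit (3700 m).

1500–3000 m, dry: Δz = 1.5 km ⇒ ΔT = -14.85°C; T = 7.85°C
3000–3700 m, saturated: Δz = 0.7 km ⇒ ΔT = -3.29°C; T = 4.56°C

4.56°C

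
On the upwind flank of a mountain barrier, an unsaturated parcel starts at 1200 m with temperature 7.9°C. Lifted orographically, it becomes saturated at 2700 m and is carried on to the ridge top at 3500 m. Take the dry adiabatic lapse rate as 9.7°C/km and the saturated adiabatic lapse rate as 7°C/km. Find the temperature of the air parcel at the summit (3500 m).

Dry to 2700 m: -9.7 × 1.5 km = -14.55°C, so T = -6.65°C.
Saturated to 3500 m: -7 × 0.8 km = -5.6°C, so T = -12.25°C.

-12.25°C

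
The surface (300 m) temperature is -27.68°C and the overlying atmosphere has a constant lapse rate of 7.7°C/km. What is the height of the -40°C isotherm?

1900 m

Height above start = (-27.68 − (-40)) / 7.7 = 1.6 km
Altitude = 300 m + 1600 m = 1900 m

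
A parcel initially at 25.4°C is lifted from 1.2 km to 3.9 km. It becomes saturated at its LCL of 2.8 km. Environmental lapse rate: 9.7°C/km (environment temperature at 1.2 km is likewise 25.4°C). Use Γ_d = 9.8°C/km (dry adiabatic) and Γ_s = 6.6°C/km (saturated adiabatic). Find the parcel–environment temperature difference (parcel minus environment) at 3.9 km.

+3.25°C (parcel warmer than environment)

Parcel:
  From 1200 m to 2800 m (dry): cools by 9.8 × 1.6 = 15.68°C, giving 9.72°C.
  From 2800 m to 3900 m (saturated): cools by 6.6 × 1.1 = 7.26°C, giving 2.46°C.
Environment:
  From 1200 m to 3900 m (environment): cools by 9.7 × 2.7 = 26.19°C, giving -0.79°C.
T_parcel − T_env = 2.46 − (-0.79) = +3.25°C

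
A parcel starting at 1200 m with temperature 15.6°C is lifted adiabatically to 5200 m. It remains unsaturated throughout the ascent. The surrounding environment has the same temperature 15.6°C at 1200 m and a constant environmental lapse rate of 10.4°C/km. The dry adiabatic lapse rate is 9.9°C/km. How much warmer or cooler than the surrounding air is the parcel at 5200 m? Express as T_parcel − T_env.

Parcel:
  1200–5200 m, dry: Δz = 4 km ⇒ ΔT = -39.6°C; T = -24°C
Environment:
  1200–5200 m, environment: Δz = 4 km ⇒ ΔT = -41.6°C; T = -26°C
T_parcel − T_env = -24 − (-26) = +2°C

+2°C (parcel warmer than environment)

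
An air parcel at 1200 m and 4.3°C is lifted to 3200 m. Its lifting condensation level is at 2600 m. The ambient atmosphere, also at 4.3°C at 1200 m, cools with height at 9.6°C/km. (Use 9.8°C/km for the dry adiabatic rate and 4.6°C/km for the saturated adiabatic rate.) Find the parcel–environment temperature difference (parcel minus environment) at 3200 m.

Parcel:
  1200 → 2600 m (dry, 9.8°C/km): ΔT = -9.8 × 1.4 = -13.72°C → T = -9.42°C
  2600 → 3200 m (saturated, 4.6°C/km): ΔT = -4.6 × 0.6 = -2.76°C → T = -12.18°C
Environment:
  1200 → 3200 m (environment, 9.6°C/km): ΔT = -9.6 × 2 = -19.2°C → T = -14.9°C
T_parcel − T_env = -12.18 − (-14.9) = +2.72°C

+2.72°C (parcel warmer than environment)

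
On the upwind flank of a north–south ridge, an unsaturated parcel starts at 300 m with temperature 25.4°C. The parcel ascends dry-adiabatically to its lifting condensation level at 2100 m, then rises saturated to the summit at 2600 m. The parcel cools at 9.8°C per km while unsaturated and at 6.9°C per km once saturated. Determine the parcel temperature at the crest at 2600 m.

300–2100 m, dry: Δz = 1.8 km ⇒ ΔT = -17.64°C; T = 7.76°C
2100–2600 m, saturated: Δz = 0.5 km ⇒ ΔT = -3.45°C; T = 4.31°C

4.31°C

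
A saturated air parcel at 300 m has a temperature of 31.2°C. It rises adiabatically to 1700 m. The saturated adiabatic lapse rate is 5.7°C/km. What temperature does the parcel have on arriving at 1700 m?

23.22°C

Saturated adiabatic to 1700 m: -5.7 × 1.4 km = -7.98°C, so T = 23.22°C.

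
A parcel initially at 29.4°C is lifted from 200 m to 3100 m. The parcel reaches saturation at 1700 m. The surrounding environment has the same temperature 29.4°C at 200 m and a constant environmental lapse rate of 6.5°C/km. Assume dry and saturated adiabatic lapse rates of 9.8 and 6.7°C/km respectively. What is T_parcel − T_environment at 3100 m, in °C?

Parcel:
  Dry to 1700 m: -9.8 × 1.5 km = -14.7°C, so T = 14.7°C.
  Saturated to 3100 m: -6.7 × 1.4 km = -9.38°C, so T = 5.32°C.
Environment:
  Environment to 3100 m: -6.5 × 2.9 km = -18.85°C, so T = 10.55°C.
T_parcel − T_env = 5.32 − 10.55 = -5.23°C

-5.23°C (parcel cooler than environment)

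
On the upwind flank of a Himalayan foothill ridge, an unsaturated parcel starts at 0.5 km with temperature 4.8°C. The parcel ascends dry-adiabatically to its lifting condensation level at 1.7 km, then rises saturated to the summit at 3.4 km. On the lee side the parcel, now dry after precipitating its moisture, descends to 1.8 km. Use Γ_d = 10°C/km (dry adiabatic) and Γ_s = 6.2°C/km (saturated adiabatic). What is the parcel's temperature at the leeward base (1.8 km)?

-1.74°C

500–1700 m, dry: Δz = 1.2 km ⇒ ΔT = -12°C; T = -7.2°C
1700–3400 m, saturated: Δz = 1.7 km ⇒ ΔT = -10.54°C; T = -17.74°C
3400–1800 m, dry descent: Δz = 1.6 km ⇒ ΔT = +16°C; T = -1.74°C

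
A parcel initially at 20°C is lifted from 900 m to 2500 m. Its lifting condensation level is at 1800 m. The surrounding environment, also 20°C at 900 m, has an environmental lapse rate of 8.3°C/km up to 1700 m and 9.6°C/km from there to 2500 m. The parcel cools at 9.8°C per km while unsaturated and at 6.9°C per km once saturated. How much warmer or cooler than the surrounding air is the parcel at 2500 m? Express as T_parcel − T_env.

Parcel:
  From 900 m to 1800 m (dry): cools by 9.8 × 0.9 = 8.82°C, giving 11.18°C.
  From 1800 m to 2500 m (saturated): cools by 6.9 × 0.7 = 4.83°C, giving 6.35°C.
Environment:
  From 900 m to 1700 m (environment, lower layer): cools by 8.3 × 0.8 = 6.64°C, giving 13.36°C.
  From 1700 m to 2500 m (environment, upper layer): cools by 9.6 × 0.8 = 7.68°C, giving 5.68°C.
T_parcel − T_env = 6.35 − 5.68 = +0.67°C

+0.67°C (parcel warmer than environment)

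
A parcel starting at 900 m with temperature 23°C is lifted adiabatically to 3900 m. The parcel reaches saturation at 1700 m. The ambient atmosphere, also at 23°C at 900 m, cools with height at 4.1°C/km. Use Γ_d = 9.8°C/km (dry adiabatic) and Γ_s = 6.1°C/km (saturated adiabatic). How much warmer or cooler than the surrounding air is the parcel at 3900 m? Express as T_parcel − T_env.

Parcel:
  Dry to 1700 m: -9.8 × 0.8 km = -7.84°C, so T = 15.16°C.
  Saturated to 3900 m: -6.1 × 2.2 km = -13.42°C, so T = 1.74°C.
Environment:
  Environment to 3900 m: -4.1 × 3 km = -12.3°C, so T = 10.7°C.
T_parcel − T_env = 1.74 − 10.7 = -8.96°C

-8.96°C (parcel cooler than environment)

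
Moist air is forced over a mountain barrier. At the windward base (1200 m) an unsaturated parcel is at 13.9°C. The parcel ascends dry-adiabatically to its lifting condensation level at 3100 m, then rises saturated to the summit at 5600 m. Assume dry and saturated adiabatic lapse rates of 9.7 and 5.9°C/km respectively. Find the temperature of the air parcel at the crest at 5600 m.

-19.28°C

1200 → 3100 m (dry, 9.7°C/km): ΔT = -9.7 × 1.9 = -18.43°C → T = -4.53°C
3100 → 5600 m (saturated, 5.9°C/km): ΔT = -5.9 × 2.5 = -14.75°C → T = -19.28°C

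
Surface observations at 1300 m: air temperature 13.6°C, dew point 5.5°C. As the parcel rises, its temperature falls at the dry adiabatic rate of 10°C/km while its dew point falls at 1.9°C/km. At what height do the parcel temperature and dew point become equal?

2300 m

T and T_d converge at 10 − 1.9 = 8.1°C per km
Height above start = (13.6 − 5.5) / 8.1 = 1 km
LCL altitude = 1300 m + 1000 m = 2300 m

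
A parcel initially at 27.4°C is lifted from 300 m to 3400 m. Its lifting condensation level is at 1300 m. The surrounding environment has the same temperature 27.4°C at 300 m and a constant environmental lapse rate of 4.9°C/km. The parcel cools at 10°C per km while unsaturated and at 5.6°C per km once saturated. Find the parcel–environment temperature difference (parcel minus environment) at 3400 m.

Parcel:
  From 300 m to 1300 m (dry): cools by 10 × 1 = 10°C, giving 17.4°C.
  From 1300 m to 3400 m (saturated): cools by 5.6 × 2.1 = 11.76°C, giving 5.64°C.
Environment:
  From 300 m to 3400 m (environment): cools by 4.9 × 3.1 = 15.19°C, giving 12.21°C.
T_parcel − T_env = 5.64 − 12.21 = -6.57°C

-6.57°C (parcel cooler than environment)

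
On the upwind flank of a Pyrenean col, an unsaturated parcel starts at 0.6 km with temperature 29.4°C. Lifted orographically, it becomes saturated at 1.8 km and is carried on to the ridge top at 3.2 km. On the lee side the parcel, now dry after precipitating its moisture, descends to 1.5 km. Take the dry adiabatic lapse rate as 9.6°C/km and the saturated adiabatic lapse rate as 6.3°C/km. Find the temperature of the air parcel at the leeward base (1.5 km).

25.38°C

From 600 m to 1800 m (dry): cools by 9.6 × 1.2 = 11.52°C, giving 17.88°C.
From 1800 m to 3200 m (saturated): cools by 6.3 × 1.4 = 8.82°C, giving 9.06°C.
From 3200 m to 1500 m (dry descent): warms by 9.6 × 1.7 = 16.32°C, giving 25.38°C.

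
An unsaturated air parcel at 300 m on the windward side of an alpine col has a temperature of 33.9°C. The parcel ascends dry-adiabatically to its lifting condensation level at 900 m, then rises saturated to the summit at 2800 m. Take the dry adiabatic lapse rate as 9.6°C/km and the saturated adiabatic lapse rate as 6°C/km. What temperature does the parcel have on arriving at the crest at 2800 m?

From 300 m to 900 m (dry): cools by 9.6 × 0.6 = 5.76°C, giving 28.14°C.
From 900 m to 2800 m (saturated): cools by 6 × 1.9 = 11.4°C, giving 16.74°C.

16.74°C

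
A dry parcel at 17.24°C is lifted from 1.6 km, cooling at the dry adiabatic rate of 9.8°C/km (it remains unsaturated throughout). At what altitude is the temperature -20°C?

Height above start = (17.24 − (-20)) / 9.8 = 3.8 km
Altitude = 1600 m + 3800 m = 5400 m

5.4 km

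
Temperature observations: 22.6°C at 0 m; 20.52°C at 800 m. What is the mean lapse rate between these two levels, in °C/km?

Γ = −ΔT/Δz = (22.6 − 20.52) / (800 − 0) m
  = 2.08°C / 0.8 km = 2.6°C/km

2.6°C/km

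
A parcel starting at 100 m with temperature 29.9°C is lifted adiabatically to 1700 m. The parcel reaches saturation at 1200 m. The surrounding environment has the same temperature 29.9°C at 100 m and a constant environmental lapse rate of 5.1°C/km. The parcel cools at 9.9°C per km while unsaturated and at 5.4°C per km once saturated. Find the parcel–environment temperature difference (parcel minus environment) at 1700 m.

Parcel:
  100–1200 m, dry: Δz = 1.1 km ⇒ ΔT = -10.89°C; T = 19.01°C
  1200–1700 m, saturated: Δz = 0.5 km ⇒ ΔT = -2.7°C; T = 16.31°C
Environment:
  100–1700 m, environment: Δz = 1.6 km ⇒ ΔT = -8.16°C; T = 21.74°C
T_parcel − T_env = 16.31 − 21.74 = -5.43°C

-5.43°C (parcel cooler than environment)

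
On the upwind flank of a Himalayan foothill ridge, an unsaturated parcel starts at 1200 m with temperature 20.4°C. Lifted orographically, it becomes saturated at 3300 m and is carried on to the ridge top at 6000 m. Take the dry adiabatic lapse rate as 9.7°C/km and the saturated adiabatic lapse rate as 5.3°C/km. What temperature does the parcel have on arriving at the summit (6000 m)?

-14.28°C

1200 → 3300 m (dry, 9.7°C/km): ΔT = -9.7 × 2.1 = -20.37°C → T = 0.03°C
3300 → 6000 m (saturated, 5.3°C/km): ΔT = -5.3 × 2.7 = -14.31°C → T = -14.28°C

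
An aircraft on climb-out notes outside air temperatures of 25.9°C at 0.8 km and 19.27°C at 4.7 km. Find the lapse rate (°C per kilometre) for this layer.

Γ = −ΔT/Δz = (25.9 − 19.27) / (4700 − 800) m
  = 6.63°C / 3.9 km = 1.7°C/km

1.7°C/km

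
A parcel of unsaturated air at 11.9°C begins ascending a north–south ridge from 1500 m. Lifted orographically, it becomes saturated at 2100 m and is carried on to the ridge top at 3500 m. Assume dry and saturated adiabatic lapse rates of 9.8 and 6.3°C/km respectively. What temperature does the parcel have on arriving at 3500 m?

Dry to 2100 m: -9.8 × 0.6 km = -5.88°C, so T = 6.02°C.
Saturated to 3500 m: -6.3 × 1.4 km = -8.82°C, so T = -2.8°C.

-2.8°C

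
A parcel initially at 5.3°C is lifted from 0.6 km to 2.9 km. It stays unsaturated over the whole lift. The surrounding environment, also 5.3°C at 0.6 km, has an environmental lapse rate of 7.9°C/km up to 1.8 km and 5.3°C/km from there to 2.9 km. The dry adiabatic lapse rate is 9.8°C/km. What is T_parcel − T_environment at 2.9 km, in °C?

-7.23°C (parcel cooler than environment)

Parcel:
  Dry to 2900 m: -9.8 × 2.3 km = -22.54°C, so T = -17.24°C.
Environment:
  Environment, lower layer to 1800 m: -7.9 × 1.2 km = -9.48°C, so T = -4.18°C.
  Environment, upper layer to 2900 m: -5.3 × 1.1 km = -5.83°C, so T = -10.01°C.
T_parcel − T_env = -17.24 − (-10.01) = -7.23°C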